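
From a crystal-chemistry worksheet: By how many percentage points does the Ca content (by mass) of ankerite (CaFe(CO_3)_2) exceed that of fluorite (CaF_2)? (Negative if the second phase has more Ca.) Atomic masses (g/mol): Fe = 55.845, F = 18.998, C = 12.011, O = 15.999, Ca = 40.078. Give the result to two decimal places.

First mineral: 40.078 g Ca in 215.939 g formula = 18.56 wt% Ca.
Second mineral: 40.078 g Ca in 78.074 g formula = 51.33 wt% Ca.
18.56% − 51.33% gives a difference of -32.77 percentage points.

-32.77 percentage points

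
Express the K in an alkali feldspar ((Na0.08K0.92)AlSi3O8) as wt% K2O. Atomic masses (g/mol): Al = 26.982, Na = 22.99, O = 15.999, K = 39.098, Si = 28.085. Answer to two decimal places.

Formula mass = 277.038 g/mol.
0.92 K → 0.4600 mol K2O per formula unit; M(K2O) = 94.195, so K2O mass = 43.330 g.
43.330/277.038 × 100 = 15.64 wt%.

15.64 wt%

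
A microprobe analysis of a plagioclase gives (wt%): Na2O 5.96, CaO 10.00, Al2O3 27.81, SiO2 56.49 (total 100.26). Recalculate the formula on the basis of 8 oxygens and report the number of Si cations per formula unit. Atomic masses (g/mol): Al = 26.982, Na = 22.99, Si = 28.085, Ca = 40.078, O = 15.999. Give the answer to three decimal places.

2.530 Si apfu

Na2O: 5.96/61.979 = 0.09616 mol → 0.19232 mol Na, 0.09616 mol O.
CaO: 10.00/56.077 = 0.17833 mol → 0.17833 mol Ca, 0.17833 mol O.
Al2O3: 27.81/101.961 = 0.27275 mol → 0.54550 mol Al, 0.81825 mol O.
SiO2: 56.49/60.083 = 0.94020 mol → 0.94020 mol Si, 1.88040 mol O.
Total oxygen = 2.97314 mol. Normalization factor = 8/2.97314 = 2.69076.
Si per 8 O = 0.94020 × 2.69076 = 2.530.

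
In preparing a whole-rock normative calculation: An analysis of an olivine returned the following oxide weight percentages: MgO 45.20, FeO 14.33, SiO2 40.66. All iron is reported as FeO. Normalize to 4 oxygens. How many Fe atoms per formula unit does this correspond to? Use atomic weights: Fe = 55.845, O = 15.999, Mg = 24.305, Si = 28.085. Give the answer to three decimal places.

MgO: 45.20/40.304 = 1.12148 mol → 1.12148 mol Mg, 1.12148 mol O.
FeO: 14.33/71.844 = 0.19946 mol → 0.19946 mol Fe, 0.19946 mol O.
SiO2: 40.66/60.083 = 0.67673 mol → 0.67673 mol Si, 1.35346 mol O.
Total oxygen = 2.67440 mol. Normalization factor = 4/2.67440 = 1.49566.
Fe per 4 O = 0.19946 × 1.49566 = 0.298.

0.298 Fe apfu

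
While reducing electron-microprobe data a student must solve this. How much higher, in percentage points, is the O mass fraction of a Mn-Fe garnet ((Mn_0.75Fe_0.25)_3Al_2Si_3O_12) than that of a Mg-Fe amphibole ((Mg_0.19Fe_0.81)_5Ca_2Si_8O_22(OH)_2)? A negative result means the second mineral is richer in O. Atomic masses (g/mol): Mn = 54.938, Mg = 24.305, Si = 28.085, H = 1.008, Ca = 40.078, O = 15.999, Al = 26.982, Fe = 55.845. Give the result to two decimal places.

-2.11 percentage points

M((Mn_0.75Fe_0.25)_3Al_2Si_3O_12) = 495.701 g/mol, so wt% O = 191.988/495.701 × 100 = 38.73%.
M((Mg_0.19Fe_0.81)_5Ca_2Si_8O_22(OH)_2) = 940.090 g/mol, so wt% O = 383.976/940.090 × 100 = 40.84%.
38.73 − 40.84 = -2.11 pp.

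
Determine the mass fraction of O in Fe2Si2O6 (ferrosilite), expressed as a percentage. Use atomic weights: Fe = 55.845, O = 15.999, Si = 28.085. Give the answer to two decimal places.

Molar mass of Fe2Si2O6: 2·55.845 + 2·28.085 + 6·15.999 = 263.854 g/mol.
Mass of O per formula unit: 6 × 15.999 = 95.994 g.
Weight fraction O = 95.994 / 263.854 = 0.3638.

36.38 mass %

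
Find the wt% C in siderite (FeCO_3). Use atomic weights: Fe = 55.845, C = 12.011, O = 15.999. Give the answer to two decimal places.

10.37 weight percent

M(FeCO_3) = 115.853 g/mol.
C contributes 1 × 12.011 = 12.011 g per mole.
12.011/115.853 = 0.1037 → 10.37%.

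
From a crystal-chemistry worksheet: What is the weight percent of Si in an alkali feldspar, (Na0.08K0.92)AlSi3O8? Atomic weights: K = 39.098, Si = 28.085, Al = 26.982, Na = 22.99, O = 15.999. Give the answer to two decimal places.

30.41 mass %

M((Na0.08K0.92)AlSi3O8) = 277.038 g/mol.
Si contributes 3 × 28.085 = 84.255 g per mole.
84.255/277.038 = 0.3041 → 30.41%.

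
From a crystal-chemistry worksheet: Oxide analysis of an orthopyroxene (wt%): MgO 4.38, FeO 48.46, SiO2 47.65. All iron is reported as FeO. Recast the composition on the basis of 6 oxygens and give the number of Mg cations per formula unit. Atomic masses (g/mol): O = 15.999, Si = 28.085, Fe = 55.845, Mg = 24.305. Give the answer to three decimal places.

MgO: 4.38/40.304 = 0.10867 mol → 0.10867 mol Mg, 0.10867 mol O.
FeO: 48.46/71.844 = 0.67452 mol → 0.67452 mol Fe, 0.67452 mol O.
SiO2: 47.65/60.083 = 0.79307 mol → 0.79307 mol Si, 1.58614 mol O.
Total oxygen = 2.36933 mol. Normalization factor = 6/2.36933 = 2.53236.
Mg per 6 O = 0.10867 × 2.53236 = 0.275.

0.275 Mg apfu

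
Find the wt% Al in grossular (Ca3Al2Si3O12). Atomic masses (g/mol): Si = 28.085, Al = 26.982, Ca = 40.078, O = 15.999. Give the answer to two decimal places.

M(Ca3Al2Si3O12) = 450.441 g/mol.
Al contributes 2 × 26.982 = 53.964 g per mole.
53.964/450.441 = 0.1198 → 11.98%.

11.98 weight percent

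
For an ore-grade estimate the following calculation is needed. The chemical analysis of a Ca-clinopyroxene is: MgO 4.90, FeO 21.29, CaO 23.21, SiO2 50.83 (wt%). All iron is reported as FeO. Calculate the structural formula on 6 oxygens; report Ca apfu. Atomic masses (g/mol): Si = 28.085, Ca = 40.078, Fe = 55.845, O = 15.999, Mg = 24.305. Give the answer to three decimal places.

4.90 wt% MgO ÷ 40.304 g/mol = 0.12158 mol, giving 0.12158 Mg and 0.12158 O.
21.29 wt% FeO ÷ 71.844 g/mol = 0.29634 mol, giving 0.29634 Fe and 0.29634 O.
23.21 wt% CaO ÷ 56.077 g/mol = 0.41390 mol, giving 0.41390 Ca and 0.41390 O.
50.83 wt% SiO2 ÷ 60.083 g/mol = 0.84600 mol, giving 0.84600 Si and 1.69200 O.
Oxygen sums to 2.52382; scaling by 6/2.52382 = 2.37735 puts the formula on 6 O.
Ca: 0.41390 × 2.37735 = 0.984 atoms per formula unit.

0.984 Ca apfu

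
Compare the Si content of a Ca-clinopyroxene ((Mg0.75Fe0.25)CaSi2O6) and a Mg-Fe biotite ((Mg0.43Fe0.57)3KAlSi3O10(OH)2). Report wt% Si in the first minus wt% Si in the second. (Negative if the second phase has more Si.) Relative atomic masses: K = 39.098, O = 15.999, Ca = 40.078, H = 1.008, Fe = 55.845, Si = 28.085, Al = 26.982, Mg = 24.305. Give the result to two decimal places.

7.15 percentage points

Si in (Mg0.75Fe0.25)CaSi2O6: molar mass 224.432 g/mol; 2×28.085 = 56.170 g → 25.03 wt%.
Si in (Mg0.43Fe0.57)3KAlSi3O10(OH)2: molar mass 471.187 g/mol; 3×28.085 = 84.255 g → 17.88 wt%.
Difference = 25.03 − 17.88 = 7.15 percentage points.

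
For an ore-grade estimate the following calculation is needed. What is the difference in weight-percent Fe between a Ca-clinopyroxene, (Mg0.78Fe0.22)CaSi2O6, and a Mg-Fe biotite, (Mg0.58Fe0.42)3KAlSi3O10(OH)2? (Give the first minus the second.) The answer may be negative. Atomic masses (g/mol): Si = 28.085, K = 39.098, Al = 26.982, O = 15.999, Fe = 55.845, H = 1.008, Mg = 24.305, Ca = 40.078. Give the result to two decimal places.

Fe in (Mg0.78Fe0.22)CaSi2O6: molar mass 223.486 g/mol; 0.22×55.845 = 12.286 g → 5.50 wt%.
Fe in (Mg0.58Fe0.42)3KAlSi3O10(OH)2: molar mass 456.994 g/mol; 1.26×55.845 = 70.365 g → 15.40 wt%.
Difference = 5.50 − 15.40 = -9.90 percentage points.

-9.90 percentage points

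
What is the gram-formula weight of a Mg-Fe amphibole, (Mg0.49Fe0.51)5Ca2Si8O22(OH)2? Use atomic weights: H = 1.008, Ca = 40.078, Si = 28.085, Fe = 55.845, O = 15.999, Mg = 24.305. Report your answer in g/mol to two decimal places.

The formula mass is the sum 2.45×24.305 + 2.55×55.845 + 2×40.078 + 8×28.085 + 24×15.999 + 2×1.008.

892.78 g/mol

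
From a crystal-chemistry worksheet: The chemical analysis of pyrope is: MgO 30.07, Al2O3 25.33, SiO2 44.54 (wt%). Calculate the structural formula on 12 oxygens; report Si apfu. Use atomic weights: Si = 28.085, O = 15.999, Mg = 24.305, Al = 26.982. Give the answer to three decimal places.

2.991 Si apfu

MgO (M=40.304): mol = 0.74608; Mg = 0.74608, O = 0.74608.
Al2O3 (M=101.961): mol = 0.24843; Al = 0.49686, O = 0.74529.
SiO2 (M=60.083): mol = 0.74131; Si = 0.74131, O = 1.48262.
ΣO = 2.97399; factor = 12/ΣO = 4.03498.
Si apfu = 0.74131 × 4.03498 = 2.991.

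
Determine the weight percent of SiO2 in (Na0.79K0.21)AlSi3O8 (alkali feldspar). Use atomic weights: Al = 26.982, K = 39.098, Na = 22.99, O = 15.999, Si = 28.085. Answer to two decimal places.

M((Na0.79K0.21)AlSi3O8) = 265.602 g/mol; M(SiO2) = 60.083 g/mol.
Moles SiO2 per formula unit = 3 Si ÷ 1 = 3.0000.
SiO2 fraction = (3.0000 × 60.083) / 265.602 = 180.249/265.602 = 0.6786.

67.86 wt%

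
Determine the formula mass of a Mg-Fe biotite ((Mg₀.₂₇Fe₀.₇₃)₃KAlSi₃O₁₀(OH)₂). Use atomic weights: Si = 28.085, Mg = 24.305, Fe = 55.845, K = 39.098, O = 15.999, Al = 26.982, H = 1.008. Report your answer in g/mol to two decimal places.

The formula mass is the sum 0.81*24.305 + 2.19*55.845 + 1*39.098 + 1*26.982 + 3*28.085 + 12*15.999 + 2*1.008.

486.33 g/mol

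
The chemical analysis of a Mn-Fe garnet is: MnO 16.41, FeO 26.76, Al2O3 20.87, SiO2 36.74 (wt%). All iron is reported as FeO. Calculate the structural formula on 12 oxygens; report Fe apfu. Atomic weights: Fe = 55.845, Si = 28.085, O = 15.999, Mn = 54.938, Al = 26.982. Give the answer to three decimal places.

16.41 wt% MnO ÷ 70.937 g/mol = 0.23133 mol, giving 0.23133 Mn and 0.23133 O.
26.76 wt% FeO ÷ 71.844 g/mol = 0.37247 mol, giving 0.37247 Fe and 0.37247 O.
20.87 wt% Al2O3 ÷ 101.961 g/mol = 0.20469 mol, giving 0.40938 Al and 0.61407 O.
36.74 wt% SiO2 ÷ 60.083 g/mol = 0.61149 mol, giving 0.61149 Si and 1.22298 O.
Oxygen sums to 2.44085; scaling by 12/2.44085 = 4.91632 puts the formula on 12 O.
Fe: 0.37247 × 4.91632 = 1.831 atoms per formula unit.

1.831 Fe apfu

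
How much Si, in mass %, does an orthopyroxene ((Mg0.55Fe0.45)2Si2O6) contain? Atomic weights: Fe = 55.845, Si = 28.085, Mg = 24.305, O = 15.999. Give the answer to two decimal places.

24.51 mass %

Molar mass of (Mg0.55Fe0.45)2Si2O6: 1.10×24.305 + 0.90×55.845 + 2×28.085 + 6×15.999 = 229.160 g/mol.
Mass of Si per formula unit: 2 × 28.085 = 56.170 g.
Weight fraction Si = 56.170 / 229.160 = 0.2451.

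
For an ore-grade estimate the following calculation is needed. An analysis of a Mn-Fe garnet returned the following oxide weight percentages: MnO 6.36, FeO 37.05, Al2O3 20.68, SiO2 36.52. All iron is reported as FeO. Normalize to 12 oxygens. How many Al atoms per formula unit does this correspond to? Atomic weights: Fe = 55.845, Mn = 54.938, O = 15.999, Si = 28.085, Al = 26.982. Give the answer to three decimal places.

2.004 Al apfu

MnO: 6.36/70.937 = 0.08966 mol → 0.08966 mol Mn, 0.08966 mol O.
FeO: 37.05/71.844 = 0.51570 mol → 0.51570 mol Fe, 0.51570 mol O.
Al2O3: 20.68/101.961 = 0.20282 mol → 0.40564 mol Al, 0.60846 mol O.
SiO2: 36.52/60.083 = 0.60783 mol → 0.60783 mol Si, 1.21566 mol O.
Total oxygen = 2.42948 mol. Normalization factor = 12/2.42948 = 4.93933.
Al per 12 O = 0.40564 × 4.93933 = 2.004.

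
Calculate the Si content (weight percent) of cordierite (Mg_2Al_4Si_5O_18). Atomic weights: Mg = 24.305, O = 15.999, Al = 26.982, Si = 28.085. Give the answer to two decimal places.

Formula mass = 2*24.305 + 4*26.982 + 5*28.085 + 18*15.999 = 584.945 g/mol, of which 140.425 g is Si.
So Si makes up 140.425/584.945 = 0.2401 of the mass, i.e. 24.01%.

24.01 weight percent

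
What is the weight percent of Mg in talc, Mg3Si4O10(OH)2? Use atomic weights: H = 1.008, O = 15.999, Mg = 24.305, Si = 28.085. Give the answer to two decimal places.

19.23 mass %

Formula mass = 3×24.305 + 4×28.085 + 12×15.999 + 2×1.008 = 379.259 g/mol, of which 72.915 g is Mg.
So Mg makes up 72.915/379.259 = 0.1923 of the mass, i.e. 19.23%.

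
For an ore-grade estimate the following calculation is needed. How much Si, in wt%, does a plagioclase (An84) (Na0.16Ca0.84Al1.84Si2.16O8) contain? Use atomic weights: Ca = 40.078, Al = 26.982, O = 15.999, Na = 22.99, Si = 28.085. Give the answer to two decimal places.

M(Na0.16Ca0.84Al1.84Si2.16O8) = 275.646 g/mol.
Si contributes 2.16 × 28.085 = 60.664 g per mole.
60.664/275.646 = 0.2201 → 22.01%.

22.01 wt%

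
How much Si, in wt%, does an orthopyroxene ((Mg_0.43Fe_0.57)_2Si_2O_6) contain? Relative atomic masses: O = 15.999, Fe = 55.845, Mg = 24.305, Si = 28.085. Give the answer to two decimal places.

M((Mg_0.43Fe_0.57)_2Si_2O_6) = 236.730 g/mol.
Si contributes 2 × 28.085 = 56.170 g per mole.
56.170/236.730 = 0.2373 → 23.73%.

23.73 wt%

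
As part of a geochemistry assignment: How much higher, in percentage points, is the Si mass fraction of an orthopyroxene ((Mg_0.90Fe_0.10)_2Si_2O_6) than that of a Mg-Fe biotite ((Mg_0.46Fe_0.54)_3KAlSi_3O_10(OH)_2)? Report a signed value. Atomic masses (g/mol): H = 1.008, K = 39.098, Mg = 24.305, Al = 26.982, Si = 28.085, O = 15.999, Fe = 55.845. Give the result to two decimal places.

Si in (Mg_0.90Fe_0.10)_2Si_2O_6: molar mass 207.082 g/mol; 2×28.085 = 56.170 g → 27.12 wt%.
Si in (Mg_0.46Fe_0.54)_3KAlSi_3O_10(OH)_2: molar mass 468.349 g/mol; 3×28.085 = 84.255 g → 17.99 wt%.
Difference = 27.12 − 17.99 = 9.13 percentage points.

9.13 percentage points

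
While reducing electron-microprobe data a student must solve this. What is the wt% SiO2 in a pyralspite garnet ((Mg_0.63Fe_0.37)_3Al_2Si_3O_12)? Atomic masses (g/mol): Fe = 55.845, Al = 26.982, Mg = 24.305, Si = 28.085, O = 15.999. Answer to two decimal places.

41.14 wt%

M((Mg_0.63Fe_0.37)_3Al_2Si_3O_12) = 438.131 g/mol; M(SiO2) = 60.083 g/mol.
Moles SiO2 per formula unit = 3 Si ÷ 1 = 3.0000.
SiO2 fraction = (3.0000 × 60.083) / 438.131 = 180.249/438.131 = 0.4114.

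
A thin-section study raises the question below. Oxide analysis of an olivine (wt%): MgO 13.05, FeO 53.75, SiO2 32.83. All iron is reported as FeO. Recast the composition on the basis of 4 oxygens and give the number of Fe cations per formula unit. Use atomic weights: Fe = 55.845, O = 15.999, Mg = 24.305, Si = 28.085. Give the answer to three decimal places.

1.382 Fe apfu

13.05 wt% MgO ÷ 40.304 g/mol = 0.32379 mol, giving 0.32379 Mg and 0.32379 O.
53.75 wt% FeO ÷ 71.844 g/mol = 0.74815 mol, giving 0.74815 Fe and 0.74815 O.
32.83 wt% SiO2 ÷ 60.083 g/mol = 0.54641 mol, giving 0.54641 Si and 1.09282 O.
Oxygen sums to 2.16476; scaling by 4/2.16476 = 1.84778 puts the formula on 4 O.
Fe: 0.74815 × 1.84778 = 1.382 atoms per formula unit.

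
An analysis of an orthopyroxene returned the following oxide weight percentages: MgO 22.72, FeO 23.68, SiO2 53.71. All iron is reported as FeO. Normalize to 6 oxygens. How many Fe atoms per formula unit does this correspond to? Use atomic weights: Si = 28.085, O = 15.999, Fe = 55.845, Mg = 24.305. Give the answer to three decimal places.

0.738 Fe apfu

MgO: 22.72/40.304 = 0.56372 mol → 0.56372 mol Mg, 0.56372 mol O.
FeO: 23.68/71.844 = 0.32960 mol → 0.32960 mol Fe, 0.32960 mol O.
SiO2: 53.71/60.083 = 0.89393 mol → 0.89393 mol Si, 1.78786 mol O.
Total oxygen = 2.68118 mol. Normalization factor = 6/2.68118 = 2.23782.
Fe per 6 O = 0.32960 × 2.23782 = 0.738.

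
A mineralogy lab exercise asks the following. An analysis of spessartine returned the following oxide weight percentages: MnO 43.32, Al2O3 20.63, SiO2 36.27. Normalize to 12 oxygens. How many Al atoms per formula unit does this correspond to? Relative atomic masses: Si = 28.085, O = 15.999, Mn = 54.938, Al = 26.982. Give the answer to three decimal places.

MnO: 43.32/70.937 = 0.61068 mol → 0.61068 mol Mn, 0.61068 mol O.
Al2O3: 20.63/101.961 = 0.20233 mol → 0.40466 mol Al, 0.60699 mol O.
SiO2: 36.27/60.083 = 0.60366 mol → 0.60366 mol Si, 1.20732 mol O.
Total oxygen = 2.42499 mol. Normalization factor = 12/2.42499 = 4.94847.
Al per 12 O = 0.40466 × 4.94847 = 2.002.

2.002 Al apfu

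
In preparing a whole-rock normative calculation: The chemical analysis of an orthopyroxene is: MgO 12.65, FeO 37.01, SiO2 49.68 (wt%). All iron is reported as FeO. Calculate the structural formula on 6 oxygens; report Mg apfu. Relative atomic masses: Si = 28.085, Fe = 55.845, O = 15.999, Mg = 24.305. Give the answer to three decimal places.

0.759 Mg apfu

MgO (M=40.304): mol = 0.31386; Mg = 0.31386, O = 0.31386.
FeO (M=71.844): mol = 0.51514; Fe = 0.51514, O = 0.51514.
SiO2 (M=60.083): mol = 0.82686; Si = 0.82686, O = 1.65372.
ΣO = 2.48272; factor = 6/ΣO = 2.41670.
Mg apfu = 0.31386 × 2.41670 = 0.759.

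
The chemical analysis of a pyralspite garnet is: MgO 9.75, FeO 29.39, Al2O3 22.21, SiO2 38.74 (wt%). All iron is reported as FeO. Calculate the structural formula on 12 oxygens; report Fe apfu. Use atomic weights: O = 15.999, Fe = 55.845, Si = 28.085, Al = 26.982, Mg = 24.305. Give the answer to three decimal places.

MgO: 9.75/40.304 = 0.24191 mol → 0.24191 mol Mg, 0.24191 mol O.
FeO: 29.39/71.844 = 0.40908 mol → 0.40908 mol Fe, 0.40908 mol O.
Al2O3: 22.21/101.961 = 0.21783 mol → 0.43566 mol Al, 0.65349 mol O.
SiO2: 38.74/60.083 = 0.64477 mol → 0.64477 mol Si, 1.28954 mol O.
Total oxygen = 2.59402 mol. Normalization factor = 12/2.59402 = 4.62602.
Fe per 12 O = 0.40908 × 4.62602 = 1.892.

1.892 Fe apfu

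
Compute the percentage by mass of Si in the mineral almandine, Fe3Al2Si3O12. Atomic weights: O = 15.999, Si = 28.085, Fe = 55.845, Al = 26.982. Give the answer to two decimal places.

16.93 weight percent

M(Fe3Al2Si3O12) = 497.742 g/mol.
Si contributes 3 × 28.085 = 84.255 g per mole.
84.255/497.742 = 0.1693 → 16.93%.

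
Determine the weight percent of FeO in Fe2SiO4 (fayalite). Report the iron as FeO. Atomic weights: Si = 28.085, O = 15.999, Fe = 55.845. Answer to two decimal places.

Molar mass of Fe2SiO4 = 2×55.845 + 1×28.085 + 4×15.999 = 203.771 g/mol.
Each formula unit contains 2 Fe, equivalent to 2/1 = 2.0000 mol FeO.
M(FeO) = 1×55.845 + 1×15.999 = 71.844 g/mol.
Mass of FeO per formula unit = 2.0000 × 71.844 = 143.688 g.
FeO wt% = 143.688 / 203.771 × 100 = 70.51%.

70.51 wt%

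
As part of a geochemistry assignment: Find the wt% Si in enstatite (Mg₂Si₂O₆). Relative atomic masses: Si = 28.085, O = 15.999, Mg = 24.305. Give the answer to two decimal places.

27.98 weight percent

M(Mg₂Si₂O₆) = 200.774 g/mol.
Si contributes 2 × 28.085 = 56.170 g per mole.
56.170/200.774 = 0.2798 → 27.98%.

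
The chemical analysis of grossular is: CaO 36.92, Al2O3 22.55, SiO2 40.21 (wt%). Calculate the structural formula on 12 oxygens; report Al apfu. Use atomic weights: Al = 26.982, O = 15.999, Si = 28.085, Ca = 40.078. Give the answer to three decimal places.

CaO (M=56.077): mol = 0.65838; Ca = 0.65838, O = 0.65838.
Al2O3 (M=101.961): mol = 0.22116; Al = 0.44232, O = 0.66348.
SiO2 (M=60.083): mol = 0.66924; Si = 0.66924, O = 1.33848.
ΣO = 2.66034; factor = 12/ΣO = 4.51070.
Al apfu = 0.44232 × 4.51070 = 1.995.

1.995 Al apfu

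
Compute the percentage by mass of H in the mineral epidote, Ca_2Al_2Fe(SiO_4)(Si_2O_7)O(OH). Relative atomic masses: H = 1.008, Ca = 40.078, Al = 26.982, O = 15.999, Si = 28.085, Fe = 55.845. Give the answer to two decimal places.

M(Ca_2Al_2Fe(SiO_4)(Si_2O_7)O(OH)) = 483.215 g/mol.
H contributes 1 × 1.008 = 1.008 g per mole.
1.008/483.215 = 0.0021 → 0.21%.

0.21 weight percent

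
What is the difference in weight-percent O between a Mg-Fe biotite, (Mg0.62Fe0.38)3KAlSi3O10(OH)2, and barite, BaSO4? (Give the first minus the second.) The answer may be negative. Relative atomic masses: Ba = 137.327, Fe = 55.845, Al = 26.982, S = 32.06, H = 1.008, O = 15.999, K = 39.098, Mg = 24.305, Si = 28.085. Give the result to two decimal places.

M((Mg0.62Fe0.38)3KAlSi3O10(OH)2) = 453.210 g/mol, so wt% O = 191.988/453.210 × 100 = 42.36%.
M(BaSO4) = 233.383 g/mol, so wt% O = 63.996/233.383 × 100 = 27.42%.
42.36 − 27.42 = 14.94 pp.

14.94 percentage points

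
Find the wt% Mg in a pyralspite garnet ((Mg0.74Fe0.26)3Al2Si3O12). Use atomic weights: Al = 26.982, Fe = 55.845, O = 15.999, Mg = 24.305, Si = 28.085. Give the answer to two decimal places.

12.61 mass %

Molar mass of (Mg0.74Fe0.26)3Al2Si3O12: 2.22·24.305 + 0.78·55.845 + 2·26.982 + 3·28.085 + 12·15.999 = 427.723 g/mol.
Mass of Mg per formula unit: 2.22 × 24.305 = 53.957 g.
Weight fraction Mg = 53.957 / 427.723 = 0.1261.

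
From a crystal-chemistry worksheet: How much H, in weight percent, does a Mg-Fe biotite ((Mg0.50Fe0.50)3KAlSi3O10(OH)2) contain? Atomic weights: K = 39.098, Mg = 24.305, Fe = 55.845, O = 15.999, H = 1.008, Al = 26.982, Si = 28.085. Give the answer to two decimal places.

Formula mass = 1.50×24.305 + 1.50×55.845 + 1×39.098 + 1×26.982 + 3×28.085 + 12×15.999 + 2×1.008 = 464.564 g/mol, of which 2.016 g is H.
So H makes up 2.016/464.564 = 0.0043 of the mass, i.e. 0.43%.

0.43 weight percent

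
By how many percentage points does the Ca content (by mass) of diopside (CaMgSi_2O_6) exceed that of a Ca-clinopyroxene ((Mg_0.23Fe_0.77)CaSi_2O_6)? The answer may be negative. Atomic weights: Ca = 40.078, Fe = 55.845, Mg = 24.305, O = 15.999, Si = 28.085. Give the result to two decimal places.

1.87 percentage points

Ca in CaMgSi_2O_6: molar mass 216.547 g/mol; 1×40.078 = 40.078 g → 18.51 wt%.
Ca in (Mg_0.23Fe_0.77)CaSi_2O_6: molar mass 240.833 g/mol; 1×40.078 = 40.078 g → 16.64 wt%.
Difference = 18.51 − 16.64 = 1.87 percentage points.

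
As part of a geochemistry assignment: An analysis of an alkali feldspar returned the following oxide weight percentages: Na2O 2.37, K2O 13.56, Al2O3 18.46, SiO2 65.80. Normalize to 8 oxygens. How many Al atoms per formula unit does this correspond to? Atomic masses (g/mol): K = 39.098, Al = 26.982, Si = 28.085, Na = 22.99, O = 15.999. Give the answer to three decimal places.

Na2O (M=61.979): mol = 0.03824; Na = 0.07648, O = 0.03824.
K2O (M=94.195): mol = 0.14396; K = 0.28792, O = 0.14396.
Al2O3 (M=101.961): mol = 0.18105; Al = 0.36210, O = 0.54315.
SiO2 (M=60.083): mol = 1.09515; Si = 1.09515, O = 2.19030.
ΣO = 2.91565; factor = 8/ΣO = 2.74381.
Al apfu = 0.36210 × 2.74381 = 0.994.

0.994 Al apfu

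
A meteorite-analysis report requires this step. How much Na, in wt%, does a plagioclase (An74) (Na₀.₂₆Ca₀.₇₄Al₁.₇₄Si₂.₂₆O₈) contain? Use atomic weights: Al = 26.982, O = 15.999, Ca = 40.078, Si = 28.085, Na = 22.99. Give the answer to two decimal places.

2.18 wt%

M(Na₀.₂₆Ca₀.₇₄Al₁.₇₄Si₂.₂₆O₈) = 274.048 g/mol.
Na contributes 0.26 × 22.99 = 5.977 g per mole.
5.977/274.048 = 0.0218 → 2.18%.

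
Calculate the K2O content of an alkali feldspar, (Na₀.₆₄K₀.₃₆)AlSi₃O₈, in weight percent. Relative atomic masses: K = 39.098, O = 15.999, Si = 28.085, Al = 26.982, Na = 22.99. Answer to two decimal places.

6.33 wt%

Molar mass of (Na₀.₆₄K₀.₃₆)AlSi₃O₈ = 0.64×22.99 + 0.36×39.098 + 1×26.982 + 3×28.085 + 8×15.999 = 268.018 g/mol.
Each formula unit contains 0.36 K, equivalent to 0.36/2 = 0.1800 mol K2O.
M(K2O) = 2×39.098 + 1×15.999 = 94.195 g/mol.
Mass of K2O per formula unit = 0.1800 × 94.195 = 16.955 g.
K2O wt% = 16.955 / 268.018 × 100 = 6.33%.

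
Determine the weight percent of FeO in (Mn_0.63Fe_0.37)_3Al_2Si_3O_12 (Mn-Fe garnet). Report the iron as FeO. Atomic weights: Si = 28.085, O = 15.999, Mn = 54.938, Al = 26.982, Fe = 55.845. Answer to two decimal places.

16.08 wt%

M((Mn_0.63Fe_0.37)_3Al_2Si_3O_12) = 496.028 g/mol; M(FeO) = 71.844 g/mol.
Moles FeO per formula unit = 1.11 Fe ÷ 1 = 1.1100.
FeO fraction = (1.1100 × 71.844) / 496.028 = 79.747/496.028 = 0.1608.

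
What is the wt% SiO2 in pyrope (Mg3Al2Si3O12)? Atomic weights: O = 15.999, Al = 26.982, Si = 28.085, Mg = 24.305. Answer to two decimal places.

44.71 wt%

M(Mg3Al2Si3O12) = 403.122 g/mol; M(SiO2) = 60.083 g/mol.
Moles SiO2 per formula unit = 3 Si ÷ 1 = 3.0000.
SiO2 fraction = (3.0000 × 60.083) / 403.122 = 180.249/403.122 = 0.4471.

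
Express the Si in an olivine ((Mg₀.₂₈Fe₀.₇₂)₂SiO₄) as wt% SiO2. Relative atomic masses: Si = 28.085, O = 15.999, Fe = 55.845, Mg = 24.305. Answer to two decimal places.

Formula mass = 186.109 g/mol.
1 Si → 1.0000 mol SiO2 per formula unit; M(SiO2) = 60.083, so SiO2 mass = 60.083 g.
60.083/186.109 × 100 = 32.28 wt%.

32.28 wt%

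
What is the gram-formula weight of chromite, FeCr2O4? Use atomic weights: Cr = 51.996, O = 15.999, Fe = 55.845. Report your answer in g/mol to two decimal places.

Fe: 1 × 55.845 = 55.8450
Cr: 2 × 51.996 = 103.9920
O: 4 × 15.999 = 63.9960
Summing the contributions gives the formula mass.

223.83 g/mol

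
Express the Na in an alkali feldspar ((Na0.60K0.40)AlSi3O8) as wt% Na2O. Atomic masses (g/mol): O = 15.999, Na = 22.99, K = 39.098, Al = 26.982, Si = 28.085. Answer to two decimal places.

M((Na0.60K0.40)AlSi3O8) = 268.662 g/mol; M(Na2O) = 61.979 g/mol.
Moles Na2O per formula unit = 0.60 Na ÷ 2 = 0.3000.
Na2O fraction = (0.3000 × 61.979) / 268.662 = 18.594/268.662 = 0.0692.

6.92 wt%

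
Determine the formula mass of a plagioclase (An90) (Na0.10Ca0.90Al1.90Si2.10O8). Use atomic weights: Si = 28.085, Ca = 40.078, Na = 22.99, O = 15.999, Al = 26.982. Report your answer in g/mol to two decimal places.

276.61 g/mol

The formula mass is the sum 0.10·22.99 + 0.90·40.078 + 1.90·26.982 + 2.10·28.085 + 8·15.999.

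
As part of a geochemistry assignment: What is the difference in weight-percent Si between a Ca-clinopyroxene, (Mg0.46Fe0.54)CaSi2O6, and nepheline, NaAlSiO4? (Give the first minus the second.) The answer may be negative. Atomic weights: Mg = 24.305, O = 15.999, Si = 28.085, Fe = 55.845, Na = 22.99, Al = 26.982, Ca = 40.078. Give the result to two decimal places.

4.28 percentage points

First mineral: 56.170 g Si in 233.579 g formula = 24.05 wt% Si.
Second mineral: 28.085 g Si in 142.053 g formula = 19.77 wt% Si.
24.05% − 19.77% gives a difference of 4.28 percentage points.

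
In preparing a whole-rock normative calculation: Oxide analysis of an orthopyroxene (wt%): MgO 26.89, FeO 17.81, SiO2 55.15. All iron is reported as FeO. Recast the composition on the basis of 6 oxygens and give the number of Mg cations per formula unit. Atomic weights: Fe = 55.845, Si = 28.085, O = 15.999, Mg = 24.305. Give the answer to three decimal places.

26.89 wt% MgO ÷ 40.304 g/mol = 0.66718 mol, giving 0.66718 Mg and 0.66718 O.
17.81 wt% FeO ÷ 71.844 g/mol = 0.24790 mol, giving 0.24790 Fe and 0.24790 O.
55.15 wt% SiO2 ÷ 60.083 g/mol = 0.91790 mol, giving 0.91790 Si and 1.83580 O.
Oxygen sums to 2.75088; scaling by 6/2.75088 = 2.18112 puts the formula on 6 O.
Mg: 0.66718 × 2.18112 = 1.455 atoms per formula unit.

1.455 Mg apfu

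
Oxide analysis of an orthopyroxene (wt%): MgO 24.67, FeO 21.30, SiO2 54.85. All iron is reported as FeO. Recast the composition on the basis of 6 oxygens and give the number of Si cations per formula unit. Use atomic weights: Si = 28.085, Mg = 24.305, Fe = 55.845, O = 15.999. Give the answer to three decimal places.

2.003 Si apfu

MgO: 24.67/40.304 = 0.61210 mol → 0.61210 mol Mg, 0.61210 mol O.
FeO: 21.30/71.844 = 0.29648 mol → 0.29648 mol Fe, 0.29648 mol O.
SiO2: 54.85/60.083 = 0.91290 mol → 0.91290 mol Si, 1.82580 mol O.
Total oxygen = 2.73438 mol. Normalization factor = 6/2.73438 = 2.19428.
Si per 6 O = 0.91290 × 2.19428 = 2.003.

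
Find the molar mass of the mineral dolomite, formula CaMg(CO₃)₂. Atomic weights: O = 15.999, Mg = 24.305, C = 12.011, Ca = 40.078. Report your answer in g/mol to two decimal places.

M = 1·40.078 + 1·24.305 + 2·12.011 + 6·15.999

184.40 g/mol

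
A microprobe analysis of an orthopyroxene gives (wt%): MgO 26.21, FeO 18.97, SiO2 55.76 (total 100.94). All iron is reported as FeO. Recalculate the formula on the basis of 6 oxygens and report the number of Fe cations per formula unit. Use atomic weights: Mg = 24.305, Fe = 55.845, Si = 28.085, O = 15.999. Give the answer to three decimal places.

MgO (M=40.304): mol = 0.65031; Mg = 0.65031, O = 0.65031.
FeO (M=71.844): mol = 0.26404; Fe = 0.26404, O = 0.26404.
SiO2 (M=60.083): mol = 0.92805; Si = 0.92805, O = 1.85610.
ΣO = 2.77045; factor = 6/ΣO = 2.16571.
Fe apfu = 0.26404 × 2.16571 = 0.572.

0.572 Fe apfu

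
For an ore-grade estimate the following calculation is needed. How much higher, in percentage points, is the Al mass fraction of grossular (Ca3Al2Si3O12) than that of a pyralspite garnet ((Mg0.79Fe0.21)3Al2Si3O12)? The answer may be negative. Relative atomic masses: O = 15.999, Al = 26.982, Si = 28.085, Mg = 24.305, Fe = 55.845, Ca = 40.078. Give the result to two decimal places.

-0.78 percentage points

M(Ca3Al2Si3O12) = 450.441 g/mol, so wt% Al = 53.964/450.441 × 100 = 11.98%.
M((Mg0.79Fe0.21)3Al2Si3O12) = 422.992 g/mol, so wt% Al = 53.964/422.992 × 100 = 12.76%.
11.98 − 12.76 = -0.78 pp.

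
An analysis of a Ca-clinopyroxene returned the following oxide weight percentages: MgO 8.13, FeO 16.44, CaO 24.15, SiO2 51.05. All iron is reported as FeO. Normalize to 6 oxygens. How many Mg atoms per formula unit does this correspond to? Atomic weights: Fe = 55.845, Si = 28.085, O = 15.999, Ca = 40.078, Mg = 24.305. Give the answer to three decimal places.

0.473 Mg apfu

MgO (M=40.304): mol = 0.20172; Mg = 0.20172, O = 0.20172.
FeO (M=71.844): mol = 0.22883; Fe = 0.22883, O = 0.22883.
CaO (M=56.077): mol = 0.43066; Ca = 0.43066, O = 0.43066.
SiO2 (M=60.083): mol = 0.84966; Si = 0.84966, O = 1.69932.
ΣO = 2.56053; factor = 6/ΣO = 2.34326.
Mg apfu = 0.20172 × 2.34326 = 0.473.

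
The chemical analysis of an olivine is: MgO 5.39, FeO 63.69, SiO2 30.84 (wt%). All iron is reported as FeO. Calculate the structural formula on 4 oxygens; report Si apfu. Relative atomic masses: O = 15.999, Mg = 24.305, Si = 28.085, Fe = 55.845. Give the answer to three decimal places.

5.39 wt% MgO ÷ 40.304 g/mol = 0.13373 mol, giving 0.13373 Mg and 0.13373 O.
63.69 wt% FeO ÷ 71.844 g/mol = 0.88650 mol, giving 0.88650 Fe and 0.88650 O.
30.84 wt% SiO2 ÷ 60.083 g/mol = 0.51329 mol, giving 0.51329 Si and 1.02658 O.
Oxygen sums to 2.04681; scaling by 4/2.04681 = 1.95426 puts the formula on 4 O.
Si: 0.51329 × 1.95426 = 1.003 atoms per formula unit.

1.003 Si apfu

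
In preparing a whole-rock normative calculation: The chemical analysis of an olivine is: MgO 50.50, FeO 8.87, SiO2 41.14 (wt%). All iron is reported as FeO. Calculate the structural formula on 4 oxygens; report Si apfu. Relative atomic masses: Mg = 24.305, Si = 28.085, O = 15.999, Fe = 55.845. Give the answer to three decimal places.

MgO (M=40.304): mol = 1.25298; Mg = 1.25298, O = 1.25298.
FeO (M=71.844): mol = 0.12346; Fe = 0.12346, O = 0.12346.
SiO2 (M=60.083): mol = 0.68472; Si = 0.68472, O = 1.36944.
ΣO = 2.74588; factor = 4/ΣO = 1.45673.
Si apfu = 0.68472 × 1.45673 = 0.997.

0.997 Si apfu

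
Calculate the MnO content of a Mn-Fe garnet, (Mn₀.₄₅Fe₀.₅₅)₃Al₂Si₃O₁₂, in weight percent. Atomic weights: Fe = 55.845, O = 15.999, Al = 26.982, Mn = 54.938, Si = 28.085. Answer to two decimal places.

19.29 wt%

Molar mass of (Mn₀.₄₅Fe₀.₅₅)₃Al₂Si₃O₁₂ = 1.35*54.938 + 1.65*55.845 + 2*26.982 + 3*28.085 + 12*15.999 = 496.518 g/mol.
Each formula unit contains 1.35 Mn, equivalent to 1.35/1 = 1.3500 mol MnO.
M(MnO) = 1×54.938 + 1×15.999 = 70.937 g/mol.
Mass of MnO per formula unit = 1.3500 × 70.937 = 95.765 g.
MnO wt% = 95.765 / 496.518 × 100 = 19.29%.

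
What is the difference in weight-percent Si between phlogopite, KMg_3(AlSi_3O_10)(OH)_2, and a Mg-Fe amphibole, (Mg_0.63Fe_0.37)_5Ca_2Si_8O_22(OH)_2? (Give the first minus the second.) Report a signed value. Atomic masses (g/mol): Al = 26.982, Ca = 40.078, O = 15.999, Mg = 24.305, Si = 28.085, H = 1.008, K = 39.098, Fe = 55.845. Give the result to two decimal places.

-5.61 percentage points

First mineral: 84.255 g Si in 417.254 g formula = 20.19 wt% Si.
Second mineral: 224.680 g Si in 870.702 g formula = 25.80 wt% Si.
20.19% − 25.80% gives a difference of -5.61 percentage points.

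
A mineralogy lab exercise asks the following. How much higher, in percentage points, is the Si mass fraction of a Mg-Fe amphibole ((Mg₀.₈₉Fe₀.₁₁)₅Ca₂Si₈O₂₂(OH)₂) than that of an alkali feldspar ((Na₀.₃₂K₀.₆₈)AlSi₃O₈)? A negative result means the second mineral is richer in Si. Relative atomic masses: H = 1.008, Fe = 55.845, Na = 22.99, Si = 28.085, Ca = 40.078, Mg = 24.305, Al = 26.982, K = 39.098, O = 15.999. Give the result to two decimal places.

-3.76 percentage points

M((Mg₀.₈₉Fe₀.₁₁)₅Ca₂Si₈O₂₂(OH)₂) = 829.700 g/mol, so wt% Si = 224.680/829.700 × 100 = 27.08%.
M((Na₀.₃₂K₀.₆₈)AlSi₃O₈) = 273.172 g/mol, so wt% Si = 84.255/273.172 × 100 = 30.84%.
27.08 − 30.84 = -3.76 pp.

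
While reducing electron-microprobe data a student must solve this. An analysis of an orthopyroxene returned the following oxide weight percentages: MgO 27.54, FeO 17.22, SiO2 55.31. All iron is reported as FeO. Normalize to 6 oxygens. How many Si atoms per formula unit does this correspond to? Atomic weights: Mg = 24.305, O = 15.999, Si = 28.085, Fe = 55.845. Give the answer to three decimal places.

27.54 wt% MgO ÷ 40.304 g/mol = 0.68331 mol, giving 0.68331 Mg and 0.68331 O.
17.22 wt% FeO ÷ 71.844 g/mol = 0.23969 mol, giving 0.23969 Fe and 0.23969 O.
55.31 wt% SiO2 ÷ 60.083 g/mol = 0.92056 mol, giving 0.92056 Si and 1.84112 O.
Oxygen sums to 2.76412; scaling by 6/2.76412 = 2.17067 puts the formula on 6 O.
Si: 0.92056 × 2.17067 = 1.998 atoms per formula unit.

1.998 Si apfu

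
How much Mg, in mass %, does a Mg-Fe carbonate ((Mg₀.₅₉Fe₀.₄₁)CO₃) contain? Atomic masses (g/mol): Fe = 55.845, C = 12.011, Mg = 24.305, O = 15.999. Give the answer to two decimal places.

Molar mass of (Mg₀.₅₉Fe₀.₄₁)CO₃: 0.59×24.305 + 0.41×55.845 + 1×12.011 + 3×15.999 = 97.244 g/mol.
Mass of Mg per formula unit: 0.59 × 24.305 = 14.340 g.
Weight fraction Mg = 14.340 / 97.244 = 0.1475.

14.75 mass %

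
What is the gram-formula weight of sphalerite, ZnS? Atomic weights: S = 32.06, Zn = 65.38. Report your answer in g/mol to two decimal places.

97.44 g/mol

Zn: 1 × 65.38 = 65.3800
S: 1 × 32.06 = 32.0600
Summing the contributions gives the formula mass.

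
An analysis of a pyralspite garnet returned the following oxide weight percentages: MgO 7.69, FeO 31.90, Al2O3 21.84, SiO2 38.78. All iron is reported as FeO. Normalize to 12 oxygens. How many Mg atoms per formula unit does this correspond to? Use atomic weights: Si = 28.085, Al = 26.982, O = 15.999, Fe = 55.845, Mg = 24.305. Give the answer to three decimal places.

MgO: 7.69/40.304 = 0.19080 mol → 0.19080 mol Mg, 0.19080 mol O.
FeO: 31.90/71.844 = 0.44402 mol → 0.44402 mol Fe, 0.44402 mol O.
Al2O3: 21.84/101.961 = 0.21420 mol → 0.42840 mol Al, 0.64260 mol O.
SiO2: 38.78/60.083 = 0.64544 mol → 0.64544 mol Si, 1.29088 mol O.
Total oxygen = 2.56830 mol. Normalization factor = 12/2.56830 = 4.67235.
Mg per 12 O = 0.19080 × 4.67235 = 0.891.

0.891 Mg apfu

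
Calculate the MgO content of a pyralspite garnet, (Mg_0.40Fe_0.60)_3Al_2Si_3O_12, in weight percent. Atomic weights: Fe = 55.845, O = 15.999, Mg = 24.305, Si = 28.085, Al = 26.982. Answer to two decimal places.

10.52 wt%

Formula mass = 459.894 g/mol.
1.20 Mg → 1.2000 mol MgO per formula unit; M(MgO) = 40.304, so MgO mass = 48.365 g.
48.365/459.894 × 100 = 10.52 wt%.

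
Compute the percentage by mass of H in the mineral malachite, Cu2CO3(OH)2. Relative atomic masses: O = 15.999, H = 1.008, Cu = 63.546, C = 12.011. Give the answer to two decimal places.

M(Cu2CO3(OH)2) = 221.114 g/mol.
H contributes 2 × 1.008 = 2.016 g per mole.
2.016/221.114 = 0.0091 → 0.91%.

0.91 weight percent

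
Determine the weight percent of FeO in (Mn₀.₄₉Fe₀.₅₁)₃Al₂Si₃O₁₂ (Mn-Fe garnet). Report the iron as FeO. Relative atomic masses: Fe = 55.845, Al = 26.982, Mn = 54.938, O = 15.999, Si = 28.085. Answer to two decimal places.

22.14 wt%

Formula mass = 496.409 g/mol.
1.53 Fe → 1.5300 mol FeO per formula unit; M(FeO) = 71.844, so FeO mass = 109.921 g.
109.921/496.409 × 100 = 22.14 wt%.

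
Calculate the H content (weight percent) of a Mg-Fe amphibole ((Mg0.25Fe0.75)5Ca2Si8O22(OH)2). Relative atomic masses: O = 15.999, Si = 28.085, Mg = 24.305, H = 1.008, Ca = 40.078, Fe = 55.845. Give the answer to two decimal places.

M((Mg0.25Fe0.75)5Ca2Si8O22(OH)2) = 930.628 g/mol.
H contributes 2 × 1.008 = 2.016 g per mole.
2.016/930.628 = 0.0022 → 0.22%.

0.22 weight percent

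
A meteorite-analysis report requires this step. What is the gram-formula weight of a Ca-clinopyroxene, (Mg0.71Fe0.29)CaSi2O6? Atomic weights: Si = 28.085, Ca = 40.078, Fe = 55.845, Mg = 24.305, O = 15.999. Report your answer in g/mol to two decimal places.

225.69 g/mol

The formula mass is the sum 0.71×24.305 + 0.29×55.845 + 1×40.078 + 2×28.085 + 6×15.999.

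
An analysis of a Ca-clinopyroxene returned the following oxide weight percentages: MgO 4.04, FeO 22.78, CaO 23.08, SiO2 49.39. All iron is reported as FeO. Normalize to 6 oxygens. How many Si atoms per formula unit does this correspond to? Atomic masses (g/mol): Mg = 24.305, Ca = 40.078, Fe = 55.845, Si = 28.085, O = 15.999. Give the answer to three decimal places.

1.994 Si apfu

4.04 wt% MgO ÷ 40.304 g/mol = 0.10024 mol, giving 0.10024 Mg and 0.10024 O.
22.78 wt% FeO ÷ 71.844 g/mol = 0.31708 mol, giving 0.31708 Fe and 0.31708 O.
23.08 wt% CaO ÷ 56.077 g/mol = 0.41158 mol, giving 0.41158 Ca and 0.41158 O.
49.39 wt% SiO2 ÷ 60.083 g/mol = 0.82203 mol, giving 0.82203 Si and 1.64406 O.
Oxygen sums to 2.47296; scaling by 6/2.47296 = 2.42624 puts the formula on 6 O.
Si: 0.82203 × 2.42624 = 1.994 atoms per formula unit.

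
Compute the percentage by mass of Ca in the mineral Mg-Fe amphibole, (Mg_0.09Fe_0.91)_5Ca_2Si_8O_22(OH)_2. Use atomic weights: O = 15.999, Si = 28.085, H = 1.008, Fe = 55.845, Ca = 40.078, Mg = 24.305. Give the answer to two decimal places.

Formula mass = 0.45·24.305 + 4.55·55.845 + 2·40.078 + 8·28.085 + 24·15.999 + 2·1.008 = 955.860 g/mol, of which 80.156 g is Ca.
So Ca makes up 80.156/955.860 = 0.0839 of the mass, i.e. 8.39%.

8.39 wt%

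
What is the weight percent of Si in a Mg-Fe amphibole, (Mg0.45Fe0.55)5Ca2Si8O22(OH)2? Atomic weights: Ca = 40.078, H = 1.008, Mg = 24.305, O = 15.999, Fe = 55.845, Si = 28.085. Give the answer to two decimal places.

Molar mass of (Mg0.45Fe0.55)5Ca2Si8O22(OH)2: 2.25·24.305 + 2.75·55.845 + 2·40.078 + 8·28.085 + 24·15.999 + 2·1.008 = 899.088 g/mol.
Mass of Si per formula unit: 8 × 28.085 = 224.680 g.
Weight fraction Si = 224.680 / 899.088 = 0.2499.

24.99 weight percent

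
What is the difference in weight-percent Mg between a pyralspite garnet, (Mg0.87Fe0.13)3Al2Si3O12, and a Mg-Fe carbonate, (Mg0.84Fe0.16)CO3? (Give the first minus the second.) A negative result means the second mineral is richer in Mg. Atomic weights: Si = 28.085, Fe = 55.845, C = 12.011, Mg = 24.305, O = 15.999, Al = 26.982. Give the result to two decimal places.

-7.58 percentage points

Mg in (Mg0.87Fe0.13)3Al2Si3O12: molar mass 415.423 g/mol; 2.61×24.305 = 63.436 g → 15.27 wt%.
Mg in (Mg0.84Fe0.16)CO3: molar mass 89.359 g/mol; 0.84×24.305 = 20.416 g → 22.85 wt%.
Difference = 15.27 − 22.85 = -7.58 percentage points.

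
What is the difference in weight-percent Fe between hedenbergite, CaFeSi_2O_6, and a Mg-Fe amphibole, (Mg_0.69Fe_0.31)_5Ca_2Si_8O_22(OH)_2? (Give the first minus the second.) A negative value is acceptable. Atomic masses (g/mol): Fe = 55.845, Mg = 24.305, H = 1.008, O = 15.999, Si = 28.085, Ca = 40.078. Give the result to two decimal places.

12.46 percentage points

M(CaFeSi_2O_6) = 248.087 g/mol, so wt% Fe = 55.845/248.087 × 100 = 22.51%.
M((Mg_0.69Fe_0.31)_5Ca_2Si_8O_22(OH)_2) = 861.240 g/mol, so wt% Fe = 86.560/861.240 × 100 = 10.05%.
22.51 − 10.05 = 12.46 pp.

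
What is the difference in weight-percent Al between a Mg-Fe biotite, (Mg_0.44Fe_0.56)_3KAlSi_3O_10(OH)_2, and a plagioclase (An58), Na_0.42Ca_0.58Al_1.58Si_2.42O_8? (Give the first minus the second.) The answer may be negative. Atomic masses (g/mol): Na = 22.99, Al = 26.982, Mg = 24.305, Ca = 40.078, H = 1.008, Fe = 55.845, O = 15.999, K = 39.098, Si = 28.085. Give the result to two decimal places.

M((Mg_0.44Fe_0.56)_3KAlSi_3O_10(OH)_2) = 470.241 g/mol, so wt% Al = 26.982/470.241 × 100 = 5.74%.
M(Na_0.42Ca_0.58Al_1.58Si_2.42O_8) = 271.490 g/mol, so wt% Al = 42.632/271.490 × 100 = 15.70%.
5.74 − 15.70 = -9.96 pp.

-9.96 percentage points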